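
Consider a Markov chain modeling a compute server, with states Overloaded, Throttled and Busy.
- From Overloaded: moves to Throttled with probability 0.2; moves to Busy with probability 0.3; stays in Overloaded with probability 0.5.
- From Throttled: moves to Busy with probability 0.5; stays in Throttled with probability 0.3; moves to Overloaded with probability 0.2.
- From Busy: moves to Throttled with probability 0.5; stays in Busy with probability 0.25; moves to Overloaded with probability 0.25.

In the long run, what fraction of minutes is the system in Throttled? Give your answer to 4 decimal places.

0.3390

Let the stationary distribution be π with π = πP and π_1 + π_2 + π_3 = 1.
π_1 = 0.5·π_1 + 0.2·π_2 + 0.25·π_3
π_2 = 0.2·π_1 + 0.3·π_2 + 0.5·π_3
Solving with the normalization constraint gives π = (0.3107, 0.3390, 0.3503).
So the stationary probability of Throttled is 0.3390.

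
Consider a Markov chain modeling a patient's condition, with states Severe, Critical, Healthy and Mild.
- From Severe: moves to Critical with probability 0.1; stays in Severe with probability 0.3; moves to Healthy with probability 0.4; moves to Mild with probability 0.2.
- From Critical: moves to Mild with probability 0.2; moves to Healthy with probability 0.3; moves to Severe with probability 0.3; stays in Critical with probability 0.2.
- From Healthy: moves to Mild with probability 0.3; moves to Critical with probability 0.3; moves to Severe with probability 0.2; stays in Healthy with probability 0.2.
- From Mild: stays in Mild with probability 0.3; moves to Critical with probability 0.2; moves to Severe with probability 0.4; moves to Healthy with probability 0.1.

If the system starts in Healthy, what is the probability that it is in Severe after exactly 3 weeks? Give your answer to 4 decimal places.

Propagate the distribution vector 3 weeks from Healthy.
After 0 weeks: (0.0000, 0.0000, 1.0000, 0.0000)
After 1 week: (0.2000, 0.3000, 0.2000, 0.3000)
After 2 weeks: (0.3100, 0.2000, 0.2400, 0.2500)
After 3 weeks: (0.3010, 0.1930, 0.2570, 0.2490)
P(in Severe after 3 weeks) = 0.3010

0.3010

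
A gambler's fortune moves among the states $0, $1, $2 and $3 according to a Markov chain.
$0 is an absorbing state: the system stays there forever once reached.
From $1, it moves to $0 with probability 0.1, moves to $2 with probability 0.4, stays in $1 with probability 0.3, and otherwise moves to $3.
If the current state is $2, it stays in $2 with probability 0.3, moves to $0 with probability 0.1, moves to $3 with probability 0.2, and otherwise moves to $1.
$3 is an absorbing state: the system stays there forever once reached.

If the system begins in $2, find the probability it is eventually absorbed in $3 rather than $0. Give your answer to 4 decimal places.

0.6667

Let h(s) be the probability of absorption at $3 starting from transient state s. Then h($3) = 1 and h($0) = 0. By first-step analysis:
h($1) = 0.1·0 + 0.3·h($1) + 0.4·h($2) + 0.2·1
h($2) = 0.1·0 + 0.4·h($1) + 0.3·h($2) + 0.2·1
Solving: h($1) = 0.6667, h($2) = 0.6667.
Starting from $2, the probability is 0.6667.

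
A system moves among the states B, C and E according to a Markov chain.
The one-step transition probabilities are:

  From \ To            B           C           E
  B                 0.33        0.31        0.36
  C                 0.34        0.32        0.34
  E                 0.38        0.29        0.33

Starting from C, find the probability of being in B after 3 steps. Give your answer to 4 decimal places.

0.3502

Propagate the distribution vector 3 steps from C.
After 0 steps: (0.0000, 1.0000, 0.0000)
After 1 step: (0.3400, 0.3200, 0.3400)
After 2 steps: (0.3502, 0.3064, 0.3434)
After 3 steps: (0.3502, 0.3062, 0.3436)
P(in B after 3 steps) = 0.3502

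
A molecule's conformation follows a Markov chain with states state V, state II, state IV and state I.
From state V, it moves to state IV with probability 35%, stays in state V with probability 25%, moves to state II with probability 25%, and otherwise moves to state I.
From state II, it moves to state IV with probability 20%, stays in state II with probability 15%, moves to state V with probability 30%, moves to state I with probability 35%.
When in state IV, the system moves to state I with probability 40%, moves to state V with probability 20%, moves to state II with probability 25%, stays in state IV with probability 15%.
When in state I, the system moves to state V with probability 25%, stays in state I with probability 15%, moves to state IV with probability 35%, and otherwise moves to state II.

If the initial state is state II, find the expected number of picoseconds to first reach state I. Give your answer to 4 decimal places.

3.2403

Let t(s) be the expected number of picoseconds to first reach state I from state s, with t(state I) = 0. Conditioning on the first picosecond:
t(state V) = 1 + 0.25·t(state V) + 0.25·t(state II) + 0.35·t(state IV)
t(state II) = 1 + 0.3·t(state V) + 0.15·t(state II) + 0.2·t(state IV)
t(state IV) = 1 + 0.2·t(state V) + 0.25·t(state II) + 0.15·t(state IV)
Solving: t(state V) = 3.8275, t(state II) = 3.2403, t(state IV) = 3.0301.
Expected picoseconds from state II to state I: 3.2403.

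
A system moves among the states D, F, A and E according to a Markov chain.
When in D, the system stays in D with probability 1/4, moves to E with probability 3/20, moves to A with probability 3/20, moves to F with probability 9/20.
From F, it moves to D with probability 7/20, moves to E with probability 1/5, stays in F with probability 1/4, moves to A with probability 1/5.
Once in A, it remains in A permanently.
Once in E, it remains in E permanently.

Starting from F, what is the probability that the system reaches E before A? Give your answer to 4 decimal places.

Let h(s) be the probability of absorption at E starting from transient state s. Then h(E) = 1 and h(A) = 0. By first-step analysis:
h(D) = 0.25·h(D) + 0.45·h(F) + 0.15·0 + 0.15·1
h(F) = 0.35·h(D) + 0.25·h(F) + 0.2·0 + 0.2·1
Solving: h(D) = 0.5000, h(F) = 0.5000.
Starting from F, the probability is 0.5000.

0.5000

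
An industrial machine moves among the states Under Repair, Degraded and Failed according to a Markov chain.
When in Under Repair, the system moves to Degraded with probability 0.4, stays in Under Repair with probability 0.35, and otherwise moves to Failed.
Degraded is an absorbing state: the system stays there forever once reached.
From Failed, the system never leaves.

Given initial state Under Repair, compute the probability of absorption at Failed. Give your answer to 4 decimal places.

Let h(s) be the probability of absorption at Failed starting from transient state s. Then h(Failed) = 1 and h(Degraded) = 0. By first-step analysis:
h(Under Repair) = 0.35·h(Under Repair) + 0.4·0 + 0.25·1
Solving: h(Under Repair) = 0.3846.
Starting from Under Repair, the probability is 0.3846.

0.3846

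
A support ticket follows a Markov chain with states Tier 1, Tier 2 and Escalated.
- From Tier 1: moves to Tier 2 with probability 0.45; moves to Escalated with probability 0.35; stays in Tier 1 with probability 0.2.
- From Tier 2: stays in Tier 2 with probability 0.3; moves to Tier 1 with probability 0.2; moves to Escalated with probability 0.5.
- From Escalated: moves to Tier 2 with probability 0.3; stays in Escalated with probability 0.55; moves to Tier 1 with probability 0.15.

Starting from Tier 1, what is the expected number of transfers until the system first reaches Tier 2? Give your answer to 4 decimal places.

2.6016

Let t(s) be the expected number of transfers to first reach Tier 2 from state s, with t(Tier 2) = 0. Conditioning on the first transfer:
t(Tier 1) = 1 + 0.2·t(Tier 1) + 0.35·t(Escalated)
t(Escalated) = 1 + 0.15·t(Tier 1) + 0.55·t(Escalated)
Solving: t(Tier 1) = 2.6016, t(Escalated) = 3.0894.
Expected transfers from Tier 1 to Tier 2: 2.6016.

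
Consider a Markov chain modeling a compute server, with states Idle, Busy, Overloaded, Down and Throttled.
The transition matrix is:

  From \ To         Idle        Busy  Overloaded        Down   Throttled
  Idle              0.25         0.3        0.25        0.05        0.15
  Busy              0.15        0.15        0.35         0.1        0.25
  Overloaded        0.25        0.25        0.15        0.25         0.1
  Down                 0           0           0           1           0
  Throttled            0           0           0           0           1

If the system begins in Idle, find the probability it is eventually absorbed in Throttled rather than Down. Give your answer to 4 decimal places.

0.5909

Let h(s) be the probability of absorption at Throttled starting from transient state s. Then h(Throttled) = 1 and h(Down) = 0. By first-step analysis:
h(Idle) = 0.25·h(Idle) + 0.3·h(Busy) + 0.25·h(Overloaded) + 0.05·0 + 0.15·1
h(Busy) = 0.15·h(Idle) + 0.15·h(Busy) + 0.35·h(Overloaded) + 0.1·0 + 0.25·1
h(Overloaded) = 0.25·h(Idle) + 0.25·h(Busy) + 0.15·h(Overloaded) + 0.25·0 + 0.1·1
Solving: h(Idle) = 0.5909, h(Busy) = 0.5898, h(Overloaded) = 0.4649.
Starting from Idle, the probability is 0.5909.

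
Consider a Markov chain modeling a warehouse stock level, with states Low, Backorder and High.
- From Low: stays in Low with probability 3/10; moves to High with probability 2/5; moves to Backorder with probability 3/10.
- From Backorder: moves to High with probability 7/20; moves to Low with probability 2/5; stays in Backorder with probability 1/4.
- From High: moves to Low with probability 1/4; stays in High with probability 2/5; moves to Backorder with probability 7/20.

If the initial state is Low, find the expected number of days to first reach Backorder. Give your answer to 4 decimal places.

Let t(s) be the expected number of days to first reach Backorder from state s, with t(Backorder) = 0. Conditioning on the first day:
t(Low) = 1 + 0.3·t(Low) + 0.4·t(High)
t(High) = 1 + 0.25·t(Low) + 0.4·t(High)
Solving: t(Low) = 3.1250, t(High) = 2.9688.
Expected days from Low to Backorder: 3.1250.

3.1250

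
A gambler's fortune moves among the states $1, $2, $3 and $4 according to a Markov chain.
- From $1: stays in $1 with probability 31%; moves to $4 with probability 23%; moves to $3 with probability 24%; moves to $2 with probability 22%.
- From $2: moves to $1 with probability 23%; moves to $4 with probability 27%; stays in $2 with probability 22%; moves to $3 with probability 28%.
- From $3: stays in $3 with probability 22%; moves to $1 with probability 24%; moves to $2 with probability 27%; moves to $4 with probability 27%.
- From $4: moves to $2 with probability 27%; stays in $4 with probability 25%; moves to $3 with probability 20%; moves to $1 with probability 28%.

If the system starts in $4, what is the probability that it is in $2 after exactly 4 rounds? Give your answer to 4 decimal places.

Propagate the distribution vector 4 rounds from $4.
After 0 rounds: (0.0000, 0.0000, 0.0000, 1.0000)
After 1 round: (0.2800, 0.2700, 0.2000, 0.2500)
After 2 rounds: (0.2669, 0.2425, 0.2368, 0.2538)
After 3 rounds: (0.2664, 0.2445, 0.2348, 0.2542)
After 4 rounds: (0.2664, 0.2445, 0.2349, 0.2543)
P(in $2 after 4 rounds) = 0.2445

0.2445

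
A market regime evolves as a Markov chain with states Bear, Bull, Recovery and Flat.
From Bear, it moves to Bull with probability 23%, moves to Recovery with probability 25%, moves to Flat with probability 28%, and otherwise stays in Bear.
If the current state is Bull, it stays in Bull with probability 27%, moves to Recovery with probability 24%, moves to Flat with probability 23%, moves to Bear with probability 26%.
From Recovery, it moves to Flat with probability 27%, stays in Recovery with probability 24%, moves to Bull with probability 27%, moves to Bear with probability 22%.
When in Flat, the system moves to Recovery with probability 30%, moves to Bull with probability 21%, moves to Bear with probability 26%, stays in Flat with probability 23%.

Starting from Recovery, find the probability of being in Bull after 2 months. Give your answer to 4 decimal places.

0.2450

Propagate the distribution vector 2 months from Recovery.
After 0 months: (0.0000, 0.0000, 1.0000, 0.0000)
After 1 month: (0.2200, 0.2700, 0.2400, 0.2700)
After 2 months: (0.2460, 0.2450, 0.2584, 0.2506)
P(in Bull after 2 months) = 0.2450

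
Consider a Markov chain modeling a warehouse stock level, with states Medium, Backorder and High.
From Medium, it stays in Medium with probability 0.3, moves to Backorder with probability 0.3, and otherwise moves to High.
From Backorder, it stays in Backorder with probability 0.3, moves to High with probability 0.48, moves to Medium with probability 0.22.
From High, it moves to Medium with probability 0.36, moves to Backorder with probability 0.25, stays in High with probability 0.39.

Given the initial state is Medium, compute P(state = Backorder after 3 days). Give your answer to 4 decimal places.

0.2790

Propagate the distribution vector 3 days from Medium.
After 0 days: (1.0000, 0.0000, 0.0000)
After 1 day: (0.3000, 0.3000, 0.4000)
After 2 days: (0.3000, 0.2800, 0.4200)
After 3 days: (0.3028, 0.2790, 0.4182)
P(in Backorder after 3 days) = 0.2790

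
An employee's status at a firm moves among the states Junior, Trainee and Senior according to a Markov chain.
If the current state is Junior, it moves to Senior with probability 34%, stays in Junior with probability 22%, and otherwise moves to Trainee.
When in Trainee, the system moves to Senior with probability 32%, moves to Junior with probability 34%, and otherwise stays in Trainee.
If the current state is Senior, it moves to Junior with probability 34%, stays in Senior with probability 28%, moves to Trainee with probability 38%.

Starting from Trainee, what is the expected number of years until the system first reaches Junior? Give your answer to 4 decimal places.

Let t(s) be the expected number of years to first reach Junior from state s, with t(Junior) = 0. Conditioning on the first year:
t(Trainee) = 1 + 0.34·t(Trainee) + 0.32·t(Senior)
t(Senior) = 1 + 0.38·t(Trainee) + 0.28·t(Senior)
Solving: t(Trainee) = 2.9412, t(Senior) = 2.9412.
Expected years from Trainee to Junior: 2.9412.

2.9412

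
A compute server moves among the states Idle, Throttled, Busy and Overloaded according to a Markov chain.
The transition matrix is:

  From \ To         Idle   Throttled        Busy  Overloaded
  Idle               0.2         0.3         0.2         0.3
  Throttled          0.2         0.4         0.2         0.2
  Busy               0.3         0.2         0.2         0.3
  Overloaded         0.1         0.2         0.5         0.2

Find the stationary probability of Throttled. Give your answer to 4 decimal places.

0.2753

Let the stationary distribution be π with π = πP and π_1 + π_2 + π_3 + π_4 = 1.
π_1 = 0.2·π_1 + 0.2·π_2 + 0.3·π_3 + 0.1·π_4
π_2 = 0.3·π_1 + 0.4·π_2 + 0.2·π_3 + 0.2·π_4
π_3 = 0.2·π_1 + 0.2·π_2 + 0.2·π_3 + 0.5·π_4
Solving with the normalization constraint gives π = (0.2027, 0.2753, 0.2743, 0.2477).
So the stationary probability of Throttled is 0.2753.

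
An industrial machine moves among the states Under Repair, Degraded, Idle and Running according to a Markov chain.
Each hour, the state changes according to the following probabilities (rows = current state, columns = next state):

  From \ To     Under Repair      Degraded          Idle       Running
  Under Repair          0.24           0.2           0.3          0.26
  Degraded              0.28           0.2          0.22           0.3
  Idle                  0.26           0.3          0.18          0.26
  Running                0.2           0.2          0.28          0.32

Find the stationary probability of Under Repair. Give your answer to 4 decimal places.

Let the stationary distribution be π with π = πP and π_1 + π_2 + π_3 + π_4 = 1.
π_1 = 0.24·π_1 + 0.28·π_2 + 0.26·π_3 + 0.2·π_4
π_2 = 0.2·π_1 + 0.2·π_2 + 0.3·π_3 + 0.2·π_4
π_3 = 0.3·π_1 + 0.22·π_2 + 0.18·π_3 + 0.28·π_4
Solving with the normalization constraint gives π = (0.2425, 0.2247, 0.2467, 0.2862).
So the stationary probability of Under Repair is 0.2425.

0.2425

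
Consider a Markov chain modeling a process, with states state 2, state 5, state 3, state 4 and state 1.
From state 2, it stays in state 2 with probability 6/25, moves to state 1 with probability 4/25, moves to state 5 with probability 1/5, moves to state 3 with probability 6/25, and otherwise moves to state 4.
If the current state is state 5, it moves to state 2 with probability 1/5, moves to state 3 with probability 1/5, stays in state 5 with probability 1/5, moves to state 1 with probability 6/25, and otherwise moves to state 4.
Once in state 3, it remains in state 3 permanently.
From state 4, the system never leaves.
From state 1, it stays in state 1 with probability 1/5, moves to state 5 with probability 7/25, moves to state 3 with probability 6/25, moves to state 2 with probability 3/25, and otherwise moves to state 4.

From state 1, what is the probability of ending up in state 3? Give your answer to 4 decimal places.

Let h(s) be the probability of absorption at state 3 starting from transient state s. Then h(state 3) = 1 and h(state 4) = 0. By first-step analysis:
h(state 2) = 0.24·h(state 2) + 0.2·h(state 5) + 0.24·1 + 0.16·0 + 0.16·h(state 1)
h(state 5) = 0.2·h(state 2) + 0.2·h(state 5) + 0.2·1 + 0.16·0 + 0.24·h(state 1)
h(state 1) = 0.12·h(state 2) + 0.28·h(state 5) + 0.24·1 + 0.16·0 + 0.2·h(state 1)
Solving: h(state 2) = 0.5912, h(state 5) = 0.5748, h(state 1) = 0.5898.
Starting from state 1, the probability is 0.5898.

0.5898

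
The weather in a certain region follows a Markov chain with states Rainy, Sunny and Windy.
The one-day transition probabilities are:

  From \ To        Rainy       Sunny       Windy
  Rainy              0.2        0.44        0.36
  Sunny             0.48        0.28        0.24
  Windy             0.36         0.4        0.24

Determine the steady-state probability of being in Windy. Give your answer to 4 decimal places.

Let the stationary distribution be π with π = πP and π_1 + π_2 + π_3 = 1.
π_1 = 0.2·π_1 + 0.48·π_2 + 0.36·π_3
π_2 = 0.44·π_1 + 0.28·π_2 + 0.4·π_3
Solving with the normalization constraint gives π = (0.3486, 0.3696, 0.2818).
So the stationary probability of Windy is 0.2818.

0.2818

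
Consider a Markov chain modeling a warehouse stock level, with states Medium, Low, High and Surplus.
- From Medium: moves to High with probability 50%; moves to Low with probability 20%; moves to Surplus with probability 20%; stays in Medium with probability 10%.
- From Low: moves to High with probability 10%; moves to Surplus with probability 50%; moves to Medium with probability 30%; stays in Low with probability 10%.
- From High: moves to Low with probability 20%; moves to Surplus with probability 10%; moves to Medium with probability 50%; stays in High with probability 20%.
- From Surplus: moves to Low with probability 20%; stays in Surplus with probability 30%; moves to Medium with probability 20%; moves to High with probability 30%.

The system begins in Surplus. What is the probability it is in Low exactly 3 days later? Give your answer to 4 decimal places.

Propagate the distribution vector 3 days from Surplus.
After 0 days: (0.0000, 0.0000, 0.0000, 1.0000)
After 1 day: (0.2000, 0.2000, 0.3000, 0.3000)
After 2 days: (0.2900, 0.1800, 0.2700, 0.2600)
After 3 days: (0.2700, 0.1820, 0.2950, 0.2530)
P(in Low after 3 days) = 0.1820

0.1820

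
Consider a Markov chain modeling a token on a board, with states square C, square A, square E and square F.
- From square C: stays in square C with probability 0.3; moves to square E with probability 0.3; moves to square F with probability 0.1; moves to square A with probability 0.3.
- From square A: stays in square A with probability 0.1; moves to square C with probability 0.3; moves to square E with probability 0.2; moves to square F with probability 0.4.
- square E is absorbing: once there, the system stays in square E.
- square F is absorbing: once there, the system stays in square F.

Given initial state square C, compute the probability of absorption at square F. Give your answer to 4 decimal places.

Let h(s) be the probability of absorption at square F starting from transient state s. Then h(square F) = 1 and h(square E) = 0. By first-step analysis:
h(square C) = 0.3·h(square C) + 0.3·h(square A) + 0.3·0 + 0.1·1
h(square A) = 0.3·h(square C) + 0.1·h(square A) + 0.2·0 + 0.4·1
Solving: h(square C) = 0.3889, h(square A) = 0.5741.
Starting from square C, the probability is 0.3889.

0.3889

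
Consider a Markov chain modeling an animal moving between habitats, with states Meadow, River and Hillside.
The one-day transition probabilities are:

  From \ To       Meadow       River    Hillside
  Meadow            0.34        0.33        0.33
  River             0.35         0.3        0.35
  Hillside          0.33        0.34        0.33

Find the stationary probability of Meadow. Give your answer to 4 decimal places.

Let the stationary distribution be π with π = πP and π_1 + π_2 + π_3 = 1.
π_1 = 0.34·π_1 + 0.35·π_2 + 0.33·π_3
π_2 = 0.33·π_1 + 0.3·π_2 + 0.34·π_3
Solving with the normalization constraint gives π = (0.3399, 0.3237, 0.3365).
So the stationary probability of Meadow is 0.3399.

0.3399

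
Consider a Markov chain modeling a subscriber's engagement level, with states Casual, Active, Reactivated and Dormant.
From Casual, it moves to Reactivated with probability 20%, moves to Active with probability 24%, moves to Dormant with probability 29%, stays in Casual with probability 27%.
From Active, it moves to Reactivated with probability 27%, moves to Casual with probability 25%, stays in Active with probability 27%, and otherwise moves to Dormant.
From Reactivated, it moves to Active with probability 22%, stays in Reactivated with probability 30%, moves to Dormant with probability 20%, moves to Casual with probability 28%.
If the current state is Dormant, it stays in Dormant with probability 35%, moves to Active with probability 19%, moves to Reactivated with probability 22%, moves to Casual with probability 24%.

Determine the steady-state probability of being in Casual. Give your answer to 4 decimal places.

Let the stationary distribution be π with π = πP and π_1 + π_2 + π_3 + π_4 = 1.
π_1 = 0.27·π_1 + 0.25·π_2 + 0.28·π_3 + 0.24·π_4
π_2 = 0.24·π_1 + 0.27·π_2 + 0.22·π_3 + 0.19·π_4
π_3 = 0.2·π_1 + 0.27·π_2 + 0.3·π_3 + 0.22·π_4
Solving with the normalization constraint gives π = (0.2599, 0.2287, 0.2459, 0.2655).
So the stationary probability of Casual is 0.2599.

0.2599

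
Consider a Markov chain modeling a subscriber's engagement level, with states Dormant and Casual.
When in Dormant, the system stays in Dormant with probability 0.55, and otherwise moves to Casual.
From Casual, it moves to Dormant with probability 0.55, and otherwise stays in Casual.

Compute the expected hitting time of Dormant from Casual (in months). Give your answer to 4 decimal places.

1.8182

Let t(s) be the expected number of months to first reach Dormant from state s, with t(Dormant) = 0. Conditioning on the first month:
t(Casual) = 1 + 0.45·t(Casual)
Solving: t(Casual) = 1.8182.
Expected months from Casual to Dormant: 1.8182.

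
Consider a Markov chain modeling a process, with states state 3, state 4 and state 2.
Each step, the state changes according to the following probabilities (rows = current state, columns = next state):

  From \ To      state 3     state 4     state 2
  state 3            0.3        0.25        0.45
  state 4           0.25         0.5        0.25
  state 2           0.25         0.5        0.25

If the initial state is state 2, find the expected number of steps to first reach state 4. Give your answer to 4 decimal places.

Let t(s) be the expected number of steps to first reach state 4 from state s, with t(state 4) = 0. Conditioning on the first step:
t(state 3) = 1 + 0.3·t(state 3) + 0.45·t(state 2)
t(state 2) = 1 + 0.25·t(state 3) + 0.25·t(state 2)
Solving: t(state 3) = 2.9091, t(state 2) = 2.3030.
Expected steps from state 2 to state 4: 2.3030.

2.3030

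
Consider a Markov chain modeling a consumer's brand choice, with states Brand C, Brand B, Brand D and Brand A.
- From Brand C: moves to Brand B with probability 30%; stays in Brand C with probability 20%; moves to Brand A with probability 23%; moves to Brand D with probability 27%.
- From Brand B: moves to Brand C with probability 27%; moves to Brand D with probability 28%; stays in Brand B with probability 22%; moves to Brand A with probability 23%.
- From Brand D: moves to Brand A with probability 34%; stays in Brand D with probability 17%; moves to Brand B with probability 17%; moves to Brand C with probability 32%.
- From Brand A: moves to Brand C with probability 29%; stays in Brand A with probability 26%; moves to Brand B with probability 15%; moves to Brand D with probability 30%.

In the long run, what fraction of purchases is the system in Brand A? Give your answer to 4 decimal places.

Let the stationary distribution be π with π = πP and π_1 + π_2 + π_3 + π_4 = 1.
π_1 = 0.2·π_1 + 0.27·π_2 + 0.32·π_3 + 0.29·π_4
π_2 = 0.3·π_1 + 0.22·π_2 + 0.17·π_3 + 0.15·π_4
π_3 = 0.27·π_1 + 0.28·π_2 + 0.17·π_3 + 0.3·π_4
Solving with the normalization constraint gives π = (0.2692, 0.2102, 0.2546, 0.2660).
So the stationary probability of Brand A is 0.2660.

0.2660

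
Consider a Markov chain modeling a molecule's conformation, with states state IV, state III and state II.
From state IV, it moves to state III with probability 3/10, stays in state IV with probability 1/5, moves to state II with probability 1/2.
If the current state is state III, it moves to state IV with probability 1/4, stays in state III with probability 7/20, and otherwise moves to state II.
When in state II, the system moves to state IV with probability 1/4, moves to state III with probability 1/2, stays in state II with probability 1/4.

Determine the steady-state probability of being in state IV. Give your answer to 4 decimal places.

0.2381

Let the stationary distribution be π with π = πP and π_1 + π_2 + π_3 = 1.
π_1 = 0.2·π_1 + 0.25·π_2 + 0.25·π_3
π_2 = 0.3·π_1 + 0.35·π_2 + 0.5·π_3
Solving with the normalization constraint gives π = (0.2381, 0.3934, 0.3685).
So the stationary probability of state IV is 0.2381.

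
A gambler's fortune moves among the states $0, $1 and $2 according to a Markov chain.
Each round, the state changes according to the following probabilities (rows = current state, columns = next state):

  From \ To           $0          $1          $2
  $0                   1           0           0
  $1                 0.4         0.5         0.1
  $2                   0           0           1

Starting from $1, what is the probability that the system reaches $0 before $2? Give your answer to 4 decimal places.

Let h(s) be the probability of absorption at $0 starting from transient state s. Then h($0) = 1 and h($2) = 0. By first-step analysis:
h($1) = 0.4·1 + 0.5·h($1) + 0.1·0
Solving: h($1) = 0.8000.
Starting from $1, the probability is 0.8000.

0.8000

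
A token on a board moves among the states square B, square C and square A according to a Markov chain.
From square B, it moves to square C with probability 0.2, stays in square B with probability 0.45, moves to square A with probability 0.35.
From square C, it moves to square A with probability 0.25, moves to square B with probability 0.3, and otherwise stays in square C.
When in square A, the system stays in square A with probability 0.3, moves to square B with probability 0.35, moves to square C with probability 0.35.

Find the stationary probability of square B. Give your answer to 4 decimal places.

0.3707

Let the stationary distribution be π with π = πP and π_1 + π_2 + π_3 = 1.
π_1 = 0.45·π_1 + 0.3·π_2 + 0.35·π_3
π_2 = 0.2·π_1 + 0.45·π_2 + 0.35·π_3
Solving with the normalization constraint gives π = (0.3707, 0.3271, 0.3022).
So the stationary probability of square B is 0.3707.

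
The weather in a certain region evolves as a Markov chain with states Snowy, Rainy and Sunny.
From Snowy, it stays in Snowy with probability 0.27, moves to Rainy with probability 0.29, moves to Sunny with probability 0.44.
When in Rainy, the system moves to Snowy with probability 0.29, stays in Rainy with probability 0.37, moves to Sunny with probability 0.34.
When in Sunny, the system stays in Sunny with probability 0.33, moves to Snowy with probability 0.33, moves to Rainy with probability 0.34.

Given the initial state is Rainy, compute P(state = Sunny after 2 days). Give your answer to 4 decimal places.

Sum over the intermediate state after 1 day:
P = P(Rainy→Snowy)·P(Snowy→Sunny) + P(Rainy→Rainy)·P(Rainy→Sunny) + P(Rainy→Sunny)·P(Sunny→Sunny)
  = 0.29×0.44 + 0.37×0.34 + 0.34×0.33
  = 0.1276 + 0.1258 + 0.1122 = 0.3656

0.3656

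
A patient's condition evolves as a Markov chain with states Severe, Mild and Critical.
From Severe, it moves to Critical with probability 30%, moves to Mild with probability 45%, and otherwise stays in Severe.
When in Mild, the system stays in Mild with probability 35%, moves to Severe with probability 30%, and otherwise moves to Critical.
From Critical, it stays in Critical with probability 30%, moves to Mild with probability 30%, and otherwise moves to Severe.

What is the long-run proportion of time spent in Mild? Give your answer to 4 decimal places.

0.3657

Let the stationary distribution be π with π = πP and π_1 + π_2 + π_3 = 1.
π_1 = 0.25·π_1 + 0.3·π_2 + 0.4·π_3
π_2 = 0.45·π_1 + 0.35·π_2 + 0.3·π_3
Solving with the normalization constraint gives π = (0.3160, 0.3657, 0.3183).
So the stationary probability of Mild is 0.3657.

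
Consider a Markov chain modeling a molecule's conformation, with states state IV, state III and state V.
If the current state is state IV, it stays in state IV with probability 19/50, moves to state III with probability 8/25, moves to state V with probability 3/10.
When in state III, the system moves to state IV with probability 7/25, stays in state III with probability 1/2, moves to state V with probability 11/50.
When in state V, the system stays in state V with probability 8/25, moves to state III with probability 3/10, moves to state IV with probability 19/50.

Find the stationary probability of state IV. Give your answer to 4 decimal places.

Let the stationary distribution be π with π = πP and π_1 + π_2 + π_3 = 1.
π_1 = 0.38·π_1 + 0.28·π_2 + 0.38·π_3
π_2 = 0.32·π_1 + 0.5·π_2 + 0.3·π_3
Solving with the normalization constraint gives π = (0.3416, 0.3835, 0.2748).
So the stationary probability of state IV is 0.3416.

0.3416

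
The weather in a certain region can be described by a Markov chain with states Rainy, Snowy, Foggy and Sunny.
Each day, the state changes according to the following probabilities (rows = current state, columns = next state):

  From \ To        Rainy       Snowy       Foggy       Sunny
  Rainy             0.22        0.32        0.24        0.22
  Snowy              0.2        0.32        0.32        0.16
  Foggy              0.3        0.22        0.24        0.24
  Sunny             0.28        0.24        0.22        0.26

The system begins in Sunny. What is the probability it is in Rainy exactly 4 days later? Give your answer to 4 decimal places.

0.2481

Propagate the distribution vector 4 days from Sunny.
After 0 days: (0.0000, 0.0000, 0.0000, 1.0000)
After 1 day: (0.2800, 0.2400, 0.2200, 0.2600)
After 2 days: (0.2484, 0.2772, 0.2540, 0.2204)
After 3 days: (0.2480, 0.2770, 0.2578, 0.2173)
After 4 days: (0.2481, 0.2768, 0.2578, 0.2172)
P(in Rainy after 4 days) = 0.2481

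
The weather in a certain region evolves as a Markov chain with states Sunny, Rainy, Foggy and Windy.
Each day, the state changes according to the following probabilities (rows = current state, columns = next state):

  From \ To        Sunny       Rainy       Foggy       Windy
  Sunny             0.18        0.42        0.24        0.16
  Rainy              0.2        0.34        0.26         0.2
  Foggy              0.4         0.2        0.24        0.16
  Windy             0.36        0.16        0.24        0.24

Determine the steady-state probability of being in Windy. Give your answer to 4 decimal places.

Let the stationary distribution be π with π = πP and π_1 + π_2 + π_3 + π_4 = 1.
π_1 = 0.18·π_1 + 0.2·π_2 + 0.4·π_3 + 0.36·π_4
π_2 = 0.42·π_1 + 0.34·π_2 + 0.2·π_3 + 0.16·π_4
π_3 = 0.24·π_1 + 0.26·π_2 + 0.24·π_3 + 0.24·π_4
Solving with the normalization constraint gives π = (0.2736, 0.2939, 0.2459, 0.1867).
So the stationary probability of Windy is 0.1867.

0.1867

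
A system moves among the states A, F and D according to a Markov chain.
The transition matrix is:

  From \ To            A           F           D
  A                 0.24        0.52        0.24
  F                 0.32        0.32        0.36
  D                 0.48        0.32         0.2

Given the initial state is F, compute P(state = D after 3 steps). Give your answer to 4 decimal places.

Propagate the distribution vector 3 steps from F.
After 0 steps: (0.0000, 1.0000, 0.0000)
After 1 step: (0.3200, 0.3200, 0.3600)
After 2 steps: (0.3520, 0.3840, 0.2640)
After 3 steps: (0.3341, 0.3904, 0.2755)
P(in D after 3 steps) = 0.2755

0.2755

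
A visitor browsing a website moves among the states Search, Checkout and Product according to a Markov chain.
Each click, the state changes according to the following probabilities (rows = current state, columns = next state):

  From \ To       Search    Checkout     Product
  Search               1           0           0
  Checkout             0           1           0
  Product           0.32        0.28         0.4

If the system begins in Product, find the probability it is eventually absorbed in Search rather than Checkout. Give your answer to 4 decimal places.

Let h(s) be the probability of absorption at Search starting from transient state s. Then h(Search) = 1 and h(Checkout) = 0. By first-step analysis:
h(Product) = 0.32·1 + 0.28·0 + 0.4·h(Product)
Solving: h(Product) = 0.5333.
Starting from Product, the probability is 0.5333.

0.5333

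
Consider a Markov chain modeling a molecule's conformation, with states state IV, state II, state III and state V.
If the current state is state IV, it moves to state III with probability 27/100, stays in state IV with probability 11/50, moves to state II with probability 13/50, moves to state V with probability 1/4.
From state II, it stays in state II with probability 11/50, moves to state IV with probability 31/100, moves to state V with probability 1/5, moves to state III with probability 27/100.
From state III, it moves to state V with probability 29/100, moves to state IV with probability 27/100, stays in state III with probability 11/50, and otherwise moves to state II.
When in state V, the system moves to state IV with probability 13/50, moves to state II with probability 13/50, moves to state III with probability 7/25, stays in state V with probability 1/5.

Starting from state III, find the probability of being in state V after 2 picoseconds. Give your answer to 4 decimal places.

0.2333

Propagate the distribution vector 2 picoseconds from state III.
After 0 picoseconds: (0.0000, 0.0000, 1.0000, 0.0000)
After 1 picosecond: (0.2700, 0.2200, 0.2200, 0.2900)
After 2 picoseconds: (0.2624, 0.2424, 0.2619, 0.2333)
P(in state V after 2 picoseconds) = 0.2333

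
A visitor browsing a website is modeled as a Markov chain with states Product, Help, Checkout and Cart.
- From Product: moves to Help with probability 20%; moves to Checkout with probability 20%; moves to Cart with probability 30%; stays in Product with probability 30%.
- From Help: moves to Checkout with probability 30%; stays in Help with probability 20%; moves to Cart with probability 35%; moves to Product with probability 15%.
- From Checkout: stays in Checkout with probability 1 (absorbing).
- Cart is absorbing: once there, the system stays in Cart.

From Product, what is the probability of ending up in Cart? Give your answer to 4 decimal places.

0.5849

Let h(s) be the probability of absorption at Cart starting from transient state s. Then h(Cart) = 1 and h(Checkout) = 0. By first-step analysis:
h(Product) = 0.3·h(Product) + 0.2·h(Help) + 0.2·0 + 0.3·1
h(Help) = 0.15·h(Product) + 0.2·h(Help) + 0.3·0 + 0.35·1
Solving: h(Product) = 0.5849, h(Help) = 0.5472.
Starting from Product, the probability is 0.5849.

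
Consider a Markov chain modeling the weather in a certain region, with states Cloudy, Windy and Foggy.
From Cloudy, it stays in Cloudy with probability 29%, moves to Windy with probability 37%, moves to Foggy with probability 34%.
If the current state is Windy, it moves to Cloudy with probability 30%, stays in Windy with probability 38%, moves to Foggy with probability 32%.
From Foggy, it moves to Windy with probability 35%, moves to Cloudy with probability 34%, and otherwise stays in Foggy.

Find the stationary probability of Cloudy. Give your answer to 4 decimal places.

Let the stationary distribution be π with π = πP and π_1 + π_2 + π_3 = 1.
π_1 = 0.29·π_1 + 0.3·π_2 + 0.34·π_3
π_2 = 0.37·π_1 + 0.38·π_2 + 0.35·π_3
Solving with the normalization constraint gives π = (0.3098, 0.3672, 0.3230).
So the stationary probability of Cloudy is 0.3098.

0.3098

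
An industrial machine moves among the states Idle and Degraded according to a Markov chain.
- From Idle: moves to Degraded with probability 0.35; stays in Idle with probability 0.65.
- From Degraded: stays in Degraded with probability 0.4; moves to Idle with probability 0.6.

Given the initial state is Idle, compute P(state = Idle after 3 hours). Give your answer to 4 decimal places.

0.6316

Propagate the distribution vector 3 hours from Idle.
After 0 hours: (1.0000, 0.0000)
After 1 hour: (0.6500, 0.3500)
After 2 hours: (0.6325, 0.3675)
After 3 hours: (0.6316, 0.3684)
P(in Idle after 3 hours) = 0.6316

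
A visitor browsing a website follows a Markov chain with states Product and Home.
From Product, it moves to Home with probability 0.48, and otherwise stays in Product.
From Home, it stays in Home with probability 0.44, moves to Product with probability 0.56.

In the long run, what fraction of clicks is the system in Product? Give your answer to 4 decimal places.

Let the stationary distribution be π with π = πP and π_1 + π_2 = 1.
π_1 = 0.52·π_1 + 0.56·π_2
Solving with the normalization constraint gives π = (0.5385, 0.4615).
So the stationary probability of Product is 0.5385.

0.5385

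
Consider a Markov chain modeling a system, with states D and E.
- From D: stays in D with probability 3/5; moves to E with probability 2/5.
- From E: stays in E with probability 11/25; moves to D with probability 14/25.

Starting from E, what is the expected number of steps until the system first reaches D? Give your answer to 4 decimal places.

Let t(s) be the expected number of steps to first reach D from state s, with t(D) = 0. Conditioning on the first step:
t(E) = 1 + 0.44·t(E)
Solving: t(E) = 1.7857.
Expected steps from E to D: 1.7857.

1.7857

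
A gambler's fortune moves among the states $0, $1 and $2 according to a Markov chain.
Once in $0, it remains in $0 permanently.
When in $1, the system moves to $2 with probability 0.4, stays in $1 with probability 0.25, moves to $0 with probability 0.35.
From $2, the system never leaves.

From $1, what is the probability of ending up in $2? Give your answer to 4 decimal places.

Let h(s) be the probability of absorption at $2 starting from transient state s. Then h($2) = 1 and h($0) = 0. By first-step analysis:
h($1) = 0.35·0 + 0.25·h($1) + 0.4·1
Solving: h($1) = 0.5333.
Starting from $1, the probability is 0.5333.

0.5333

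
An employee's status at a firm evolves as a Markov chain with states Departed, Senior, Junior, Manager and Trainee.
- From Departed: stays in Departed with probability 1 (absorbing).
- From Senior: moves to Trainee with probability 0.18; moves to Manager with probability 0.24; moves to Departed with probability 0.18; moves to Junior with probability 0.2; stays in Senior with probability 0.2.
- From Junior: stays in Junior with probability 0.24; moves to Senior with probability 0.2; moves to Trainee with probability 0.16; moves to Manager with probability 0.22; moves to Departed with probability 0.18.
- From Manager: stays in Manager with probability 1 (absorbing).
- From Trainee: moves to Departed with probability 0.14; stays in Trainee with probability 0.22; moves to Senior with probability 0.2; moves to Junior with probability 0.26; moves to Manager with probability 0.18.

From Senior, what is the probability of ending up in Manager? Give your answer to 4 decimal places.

Let h(s) be the probability of absorption at Manager starting from transient state s. Then h(Manager) = 1 and h(Departed) = 0. By first-step analysis:
h(Senior) = 0.18·0 + 0.2·h(Senior) + 0.2·h(Junior) + 0.24·1 + 0.18·h(Trainee)
h(Junior) = 0.18·0 + 0.2·h(Senior) + 0.24·h(Junior) + 0.22·1 + 0.16·h(Trainee)
h(Trainee) = 0.14·0 + 0.2·h(Senior) + 0.26·h(Junior) + 0.18·1 + 0.22·h(Trainee)
Solving: h(Senior) = 0.5654, h(Junior) = 0.5564, h(Trainee) = 0.5612.
Starting from Senior, the probability is 0.5654.

0.5654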